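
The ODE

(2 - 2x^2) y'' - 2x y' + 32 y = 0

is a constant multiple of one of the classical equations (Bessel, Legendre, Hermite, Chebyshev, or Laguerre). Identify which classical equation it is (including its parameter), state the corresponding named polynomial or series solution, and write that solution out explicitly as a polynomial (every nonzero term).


All three coefficients share the factor 2; dividing through by 2 gives  (1 - x^2) y'' - x y' + 16 y = 0.
This matches the Chebyshev equation (1 - x^2) y'' - x y' + n^2 y = 0 (note the -x y' term, not -2x y') with n^2 = 16, so n = 4; the polynomial solution is T_4(x).
With y = sum_k a_k x^k, matching x^k gives (k+2)(k+1) a_{k+2} = (k^2 - n^2) a_k = (k - 4)(k + 4) a_k. The right side vanishes at k = 4, so the series with the parity of 4 terminates at degree 4.
Standard normalization: leading coefficient of T_n is 2^(n-1), so a_4 = 2^3 = 8. Work downward with a_k = (k+1)(k+2) a_{k+2} / ((k - 4)(k + 4)):
  a_2 = (3)(4)(8) / ((2 - 4)(2 + 4)) = 96/(-12) = -8
  a_0 = (1)(2)(-8) / ((0 - 4)(0 + 4)) = -16/(-16) = 1
Hence T_4(x) = 8 x^4 - 8 x^2 + 1.

T_4(x); series = 8 x^4 - 8 x^2 + 1


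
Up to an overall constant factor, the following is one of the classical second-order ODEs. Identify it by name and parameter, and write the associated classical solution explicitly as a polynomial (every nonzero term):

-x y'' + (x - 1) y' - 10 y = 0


All three coefficients share the factor -1; dividing through by -1 gives  x y'' + (1 - x) y' + 10 y = 0.
This matches the Laguerre equation x y'' + (1 - x) y' + n y = 0 with n = 10; the polynomial solution is L_10(x).
With y = sum_k a_k x^k, matching x^k gives (k+1)k a_{k+1} + (k+1) a_{k+1} - k a_k + n a_k = 0, i.e. (k+1)^2 a_{k+1} = (k - n) a_k = (k - 10) a_k. The right side vanishes at k = 10, so the series terminates at degree 10.
Standard normalization L_n(0) = 1 gives a_0 = 1. Work upward with a_{k+1} = (k - 10) a_k / (k+1)^2:
  a_1 = (0 - 10)(1) / 1^2 = -10/1 = -10
  a_2 = (1 - 10)(-10) / 2^2 = 90/4 = 45/2
  a_3 = (2 - 10)(45/2) / 3^2 = -180/9 = -20
  a_4 = (3 - 10)(-20) / 4^2 = 140/16 = 35/4
  a_5 = (4 - 10)(35/4) / 5^2 = (-105/2)/25 = -21/10
  a_6 = (5 - 10)(-21/10) / 6^2 = (21/2)/36 = 7/24
  a_7 = (6 - 10)(7/24) / 7^2 = (-7/6)/49 = -1/42
  a_8 = (7 - 10)(-1/42) / 8^2 = (1/14)/64 = 1/896
  a_9 = (8 - 10)(1/896) / 9^2 = (-1/448)/81 = -1/36288
  a_10 = (9 - 10)(-1/36288) / 10^2 = (1/36288)/100 = 1/3628800
Hence L_10(x) = x^10/3628800 - x^9/36288 + x^8/896 - x^7/42 + 7 x^6/24 - 21 x^5/10 + 35 x^4/4 - 20 x^3 + 45 x^2/2 - 10 x + 1.

L_10(x); series = x^10/3628800 - x^9/36288 + x^8/896 - x^7/42 + 7 x^6/24 - 21 x^5/10 + 35 x^4/4 - 20 x^3 + 45 x^2/2 - 10 x + 1


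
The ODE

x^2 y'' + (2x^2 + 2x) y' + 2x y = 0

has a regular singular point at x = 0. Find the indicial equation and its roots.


Divide by x^2 to reach normal form y'' + P_1(x) y' + P_2(x) y = 0 with P_1(x) = 2 + 2/x and P_2(x) = 2/x.
x = 0 is a singular point because the y'-coefficient 2 + 2/x has a pole at x = 0 and the y-coefficient 2/x has a pole at x = 0.
It is a regular singular point because x P_1(x) = p(x) = 2x + 2 and x^2 P_2(x) = q(x) = 2x are polynomials, hence analytic at x = 0.
p(0) = 2,  q(0) = 0.
Indicial equation: r(r-1) + p(0) r + q(0) = 0, i.e. r^2 + (p(0) - 1) r + q(0) = 0, i.e. r^2 + 1 r = 0.
Discriminant: (1)^2 - 4(0) = 1, so r = (-1 ± 1)/2.
Solving: r_1 = 0, r_2 = -1.

indicial: r^2 + 1 r = 0; roots r_1 = 0, r_2 = -1


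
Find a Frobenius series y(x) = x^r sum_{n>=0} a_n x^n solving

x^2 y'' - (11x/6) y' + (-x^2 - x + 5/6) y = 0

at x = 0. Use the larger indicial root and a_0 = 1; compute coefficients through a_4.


Write in Frobenius form y'' + (p(x)/x) y' + (q(x)/x^2) y = 0:
  p(x) = -11/6,  q(x) = -x^2 - x + 5/6.
Indicial equation: r(r-1) + (-11/6) r + (5/6) = 0 -> roots r_1 = 5/2, r_2 = 1/3.
Take r = r_1 = 5/2. Let y(x) = x^r sum_{n>=0} a_n x^n with a_0 = 1.
Substitute y = x^r sum a_n x^n and match x^{r+n}. The recurrence is
  D(n) a_n - 1 a_{n-1} - 1 a_{n-2} = 0,  where D(n) = (r+n)(r+n-1) + (-11/6)(r+n) + (5/6).
  a_n = [1 a_{n-1} + 1 a_{n-2}] / D(n).
Since the indicial polynomial factors as (r - r_1)(r - r_2), D(n) = (r_1 + n - r_1)(r_1 + n - r_2) = n(n + 13/6).
Evaluating step by step (a_0 = 1):
  n = 1: D(1) = 1(1 + 13/6) = 19/6; numerator = 1(1) = 1; a_1 = (1)/(19/6) = 6/19
  n = 2: D(2) = 2(2 + 13/6) = 25/3; numerator = 1(6/19) + 1(1) = 25/19; a_2 = (25/19)/(25/3) = 3/19
  n = 3: D(3) = 3(3 + 13/6) = 31/2; numerator = 1(3/19) + 1(6/19) = 9/19; a_3 = (9/19)/(31/2) = 18/589
  n = 4: D(4) = 4(4 + 13/6) = 74/3; numerator = 1(18/589) + 1(3/19) = 111/589; a_4 = (111/589)/(74/3) = 9/1178

r = 5/2; a_0 = 1; a_1 = 6/19; a_2 = 3/19; a_3 = 18/589; a_4 = 9/1178


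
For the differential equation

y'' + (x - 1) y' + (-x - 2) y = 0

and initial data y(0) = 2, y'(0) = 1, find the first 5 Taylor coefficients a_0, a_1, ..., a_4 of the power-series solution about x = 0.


Ansatz: y(x) = sum_{n>=0} a_n x^n, so y'(x) = sum_{n>=1} n a_n x^(n-1) and y''(x) = sum_{n>=2} n(n-1) a_n x^(n-2).
Substitute into P(x) y'' + Q(x) y' + R(x) y = 0 with P(x) = 1, Q(x) = x - 1, R(x) = -x - 2, and match powers of x.
Initial conditions: a_0 = 2, a_1 = 1.
Setting the coefficient of each power of x to zero and solving order by order (substituting the coefficients already found):
  x^0: 2 a_2 - a_1 - 2 a_0 = 0  ->  2 a_2 = a_1 + 2 a_0 = 5  ->  a_2 = 5/2
  x^1: 6 a_3 - 2 a_2 - a_1 - a_0 = 0  ->  6 a_3 = 2 a_2 + a_1 + a_0 = 8  ->  a_3 = 4/3
  x^2: 12 a_4 - 3 a_3 - a_1 = 0  ->  12 a_4 = 3 a_3 + a_1 = 5  ->  a_4 = 5/12
Truncated series: y(x) = 2 + x + (5/2) x^2 + (4/3) x^3 + (5/12) x^4 + O(x^5).

a_0 = 2; a_1 = 1; a_2 = 5/2; a_3 = 4/3; a_4 = 5/12


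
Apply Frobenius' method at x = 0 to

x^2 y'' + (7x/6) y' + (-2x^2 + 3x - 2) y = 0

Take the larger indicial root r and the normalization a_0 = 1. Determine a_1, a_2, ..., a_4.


Write in Frobenius form y'' + (p(x)/x) y' + (q(x)/x^2) y = 0:
  p(x) = 7/6,  q(x) = -2x^2 + 3x - 2.
Indicial equation: r(r-1) + (7/6) r + (-2) = 0 -> roots r_1 = 4/3, r_2 = -3/2.
Take r = r_1 = 4/3. Let y(x) = x^r sum_{n>=0} a_n x^n with a_0 = 1.
Substitute y = x^r sum a_n x^n and match x^{r+n}. The recurrence is
  D(n) a_n + 3 a_{n-1} - 2 a_{n-2} = 0,  where D(n) = (r+n)(r+n-1) + (7/6)(r+n) + (-2).
  a_n = [-3 a_{n-1} + 2 a_{n-2}] / D(n).
Since the indicial polynomial factors as (r - r_1)(r - r_2), D(n) = (r_1 + n - r_1)(r_1 + n - r_2) = n(n + 17/6).
Evaluating step by step (a_0 = 1):
  n = 1: D(1) = 1(1 + 17/6) = 23/6; numerator = -3(1) = -3; a_1 = (-3)/(23/6) = -18/23
  n = 2: D(2) = 2(2 + 17/6) = 29/3; numerator = -3(-18/23) + 2(1) = 100/23; a_2 = (100/23)/(29/3) = 300/667
  n = 3: D(3) = 3(3 + 17/6) = 35/2; numerator = -3(300/667) + 2(-18/23) = -1944/667; a_3 = (-1944/667)/(35/2) = -3888/23345
  n = 4: D(4) = 4(4 + 17/6) = 82/3; numerator = -3(-3888/23345) + 2(300/667) = 32664/23345; a_4 = (32664/23345)/(82/3) = 48996/957145

r = 4/3; a_0 = 1; a_1 = -18/23; a_2 = 300/667; a_3 = -3888/23345; a_4 = 48996/957145


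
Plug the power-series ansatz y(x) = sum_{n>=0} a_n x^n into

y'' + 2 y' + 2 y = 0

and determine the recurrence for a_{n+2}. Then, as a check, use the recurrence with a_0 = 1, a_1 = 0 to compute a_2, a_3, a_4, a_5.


Substitute y = sum_n a_n x^n.
y''(x) has coefficient (n+2)(n+1) a_{n+2} at x^n;
2 y'(x) has coefficient 2 (n+1) a_{n+1} at x^n;
2 y(x) has coefficient 2 a_n at x^n.
Matching x^n: (n+2)(n+1) a_{n+2} + 2 (n+1) a_{n+1} + 2 a_n = 0.
Thus a_{n+2} = [-2 (n+1) a_{n+1} - 2 a_n] / ((n+1)(n+2)).

Check with a_0 = 1, a_1 = 0 (apply the recurrence for n = 0, 1, 2, 3): a_0 = 1, a_1 = 0, a_2 = -1, a_3 = 2/3, a_4 = -1/6, a_5 = 0.

a_(n+2) = [-2 (n+1) a_(n+1) - 2 a_n] / ((n+1)(n+2)); check: a_0 = 1, a_1 = 0, a_2 = -1, a_3 = 2/3, a_4 = -1/6, a_5 = 0


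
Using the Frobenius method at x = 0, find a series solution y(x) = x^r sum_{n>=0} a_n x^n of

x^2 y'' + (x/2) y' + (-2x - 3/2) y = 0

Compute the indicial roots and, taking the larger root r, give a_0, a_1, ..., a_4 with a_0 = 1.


Write in Frobenius form y'' + (p(x)/x) y' + (q(x)/x^2) y = 0:
  p(x) = 1/2,  q(x) = -2x - 3/2.
Indicial equation: r(r-1) + (1/2) r + (-3/2) = 0 -> roots r_1 = 3/2, r_2 = -1.
Take r = r_1 = 3/2. Let y(x) = x^r sum_{n>=0} a_n x^n with a_0 = 1.
Substitute y = x^r sum a_n x^n and match x^{r+n}. The recurrence is
  D(n) a_n - 2 a_{n-1} = 0,  where D(n) = (r+n)(r+n-1) + (1/2)(r+n) + (-3/2).
  a_n = 2 / D(n) * a_{n-1}.
Since the indicial polynomial factors as (r - r_1)(r - r_2), D(n) = (r_1 + n - r_1)(r_1 + n - r_2) = n(n + 5/2).
Evaluating step by step (a_0 = 1):
  n = 1: D(1) = 1(1 + 5/2) = 7/2; numerator = 2(1) = 2; a_1 = (2)/(7/2) = 4/7
  n = 2: D(2) = 2(2 + 5/2) = 9; numerator = 2(4/7) = 8/7; a_2 = (8/7)/(9) = 8/63
  n = 3: D(3) = 3(3 + 5/2) = 33/2; numerator = 2(8/63) = 16/63; a_3 = (16/63)/(33/2) = 32/2079
  n = 4: D(4) = 4(4 + 5/2) = 26; numerator = 2(32/2079) = 64/2079; a_4 = (64/2079)/(26) = 32/27027

r = 3/2; a_0 = 1; a_1 = 4/7; a_2 = 8/63; a_3 = 32/2079; a_4 = 32/27027


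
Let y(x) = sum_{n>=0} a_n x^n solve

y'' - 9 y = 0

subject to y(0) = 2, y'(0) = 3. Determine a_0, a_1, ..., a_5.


Ansatz: y(x) = sum_{n>=0} a_n x^n, so y'(x) = sum_{n>=1} n a_n x^(n-1) and y''(x) = sum_{n>=2} n(n-1) a_n x^(n-2).
Substitute into P(x) y'' + Q(x) y' + R(x) y = 0 with P(x) = 1, Q(x) = 0, R(x) = -9, and match powers of x.
Initial conditions: a_0 = 2, a_1 = 3.
Setting the coefficient of each power of x to zero and solving order by order (substituting the coefficients already found):
  x^0: 2 a_2 - 9 a_0 = 0  ->  2 a_2 = 9 a_0 = 18  ->  a_2 = 9
  x^1: 6 a_3 - 9 a_1 = 0  ->  6 a_3 = 9 a_1 = 27  ->  a_3 = 9/2
  x^2: 12 a_4 - 9 a_2 = 0  ->  12 a_4 = 9 a_2 = 81  ->  a_4 = 27/4
  x^3: 20 a_5 - 9 a_3 = 0  ->  20 a_5 = 9 a_3 = 81/2  ->  a_5 = 81/40
Truncated series: y(x) = 2 + 3 x + 9 x^2 + (9/2) x^3 + (27/4) x^4 + (81/40) x^5 + O(x^6).

a_0 = 2; a_1 = 3; a_2 = 9; a_3 = 9/2; a_4 = 27/4; a_5 = 81/40


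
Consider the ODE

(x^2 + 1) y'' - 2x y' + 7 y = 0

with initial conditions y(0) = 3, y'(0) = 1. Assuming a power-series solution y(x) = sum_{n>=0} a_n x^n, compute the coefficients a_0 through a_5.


Ansatz: y(x) = sum_{n>=0} a_n x^n, so y'(x) = sum_{n>=1} n a_n x^(n-1) and y''(x) = sum_{n>=2} n(n-1) a_n x^(n-2).
Substitute into P(x) y'' + Q(x) y' + R(x) y = 0 with P(x) = x^2 + 1, Q(x) = -2x, R(x) = 7, and match powers of x.
Initial conditions: a_0 = 3, a_1 = 1.
Setting the coefficient of each power of x to zero and solving order by order (substituting the coefficients already found):
  x^0: 2 a_2 + 7 a_0 = 0  ->  2 a_2 = -7 a_0 = -21  ->  a_2 = -21/2
  x^1: 6 a_3 + 5 a_1 = 0  ->  6 a_3 = -5 a_1 = -5  ->  a_3 = -5/6
  x^2: 12 a_4 + 5 a_2 = 0  ->  12 a_4 = -5 a_2 = 105/2  ->  a_4 = 35/8
  x^3: 20 a_5 + 7 a_3 = 0  ->  20 a_5 = -7 a_3 = 35/6  ->  a_5 = 7/24
Truncated series: y(x) = 3 + x - (21/2) x^2 - (5/6) x^3 + (35/8) x^4 + (7/24) x^5 + O(x^6).

a_0 = 3; a_1 = 1; a_2 = -21/2; a_3 = -5/6; a_4 = 35/8; a_5 = 7/24


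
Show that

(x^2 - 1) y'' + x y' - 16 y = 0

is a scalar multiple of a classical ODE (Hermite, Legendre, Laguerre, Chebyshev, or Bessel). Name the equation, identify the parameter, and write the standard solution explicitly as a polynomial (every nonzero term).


All three coefficients share the factor -1; dividing through by -1 gives  (1 - x^2) y'' - x y' + 16 y = 0.
This matches the Chebyshev equation (1 - x^2) y'' - x y' + n^2 y = 0 (note the -x y' term, not -2x y') with n^2 = 16, so n = 4; the polynomial solution is T_4(x).
With y = sum_k a_k x^k, matching x^k gives (k+2)(k+1) a_{k+2} = (k^2 - n^2) a_k = (k - 4)(k + 4) a_k. The right side vanishes at k = 4, so the series with the parity of 4 terminates at degree 4.
Standard normalization: leading coefficient of T_n is 2^(n-1), so a_4 = 2^3 = 8. Work downward with a_k = (k+1)(k+2) a_{k+2} / ((k - 4)(k + 4)):
  a_2 = (3)(4)(8) / ((2 - 4)(2 + 4)) = 96/(-12) = -8
  a_0 = (1)(2)(-8) / ((0 - 4)(0 + 4)) = -16/(-16) = 1
Hence T_4(x) = 8 x^4 - 8 x^2 + 1.

T_4(x); series = 8 x^4 - 8 x^2 + 1


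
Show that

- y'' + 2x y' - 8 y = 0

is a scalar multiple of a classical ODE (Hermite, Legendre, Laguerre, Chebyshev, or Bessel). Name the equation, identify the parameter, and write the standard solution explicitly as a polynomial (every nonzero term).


All three coefficients share the factor -1; dividing through by -1 gives  y'' - 2x y' + 8 y = 0.
This matches the Hermite equation y'' - 2x y' + 2n y = 0 with 2n = 8, so n = 4; the polynomial solution is H_4(x).
With y = sum_k a_k x^k, matching x^k gives (k+2)(k+1) a_{k+2} = 2(k - n) a_k = 2(k - 4) a_k. The right side vanishes at k = 4, so the series with the parity of 4 terminates at degree 4.
Standard normalization: leading coefficient of H_n is 2^n, so a_4 = 2^4 = 16. Work downward with a_k = (k+1)(k+2) a_{k+2} / (2(k - n)):
  a_2 = (3)(4)(16) / (2(2 - 4)) = 192/(-4) = -48
  a_0 = (1)(2)(-48) / (2(0 - 4)) = -96/(-8) = 12
Hence H_4(x) = 16 x^4 - 48 x^2 + 12.

H_4(x); series = 16 x^4 - 48 x^2 + 12


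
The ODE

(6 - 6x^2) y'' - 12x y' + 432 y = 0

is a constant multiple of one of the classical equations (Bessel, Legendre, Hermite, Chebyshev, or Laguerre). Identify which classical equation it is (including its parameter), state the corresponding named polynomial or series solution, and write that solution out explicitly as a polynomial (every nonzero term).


All three coefficients share the factor 6; dividing through by 6 gives  (1 - x^2) y'' - 2x y' + 72 y = 0.
This matches the Legendre equation (1 - x^2) y'' - 2x y' + n(n+1) y = 0 (note the -2x y' term) with n(n+1) = 72, so n = 8; the polynomial solution is P_8(x).
With y = sum_k a_k x^k, matching x^k gives (k+2)(k+1) a_{k+2} = [k(k+1) - n(n+1)] a_k = (k - 8)(k + 9) a_k. The right side vanishes at k = 8, so the series with the parity of 8 terminates at degree 8.
Standard normalization (P_n(1) = 1): leading coefficient (2n)!/(2^n (n!)^2) = 20922789888000/(256*1625702400) = 6435/128, so a_8 = 6435/128. Work downward with a_k = (k+1)(k+2) a_{k+2} / ((k - 8)(k + 9)):
  a_6 = (7)(8)(6435/128) / ((6 - 8)(6 + 9)) = (45045/16)/(-30) = -3003/32
  a_4 = (5)(6)(-3003/32) / ((4 - 8)(4 + 9)) = (-45045/16)/(-52) = 3465/64
  a_2 = (3)(4)(3465/64) / ((2 - 8)(2 + 9)) = (10395/16)/(-66) = -315/32
  a_0 = (1)(2)(-315/32) / ((0 - 8)(0 + 9)) = (-315/16)/(-72) = 35/128
Hence P_8(x) = 6435 x^8/128 - 3003 x^6/32 + 3465 x^4/64 - 315 x^2/32 + 35/128.

P_8(x); series = 6435 x^8/128 - 3003 x^6/32 + 3465 x^4/64 - 315 x^2/32 + 35/128


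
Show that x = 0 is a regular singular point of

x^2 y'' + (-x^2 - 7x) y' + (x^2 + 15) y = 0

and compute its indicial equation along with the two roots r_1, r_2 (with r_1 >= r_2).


Divide by x^2 to reach normal form y'' + P_1(x) y' + P_2(x) y = 0 with P_1(x) = -1 - 7/x and P_2(x) = 1 + 15/x^2.
x = 0 is a singular point because the y'-coefficient -1 - 7/x has a pole at x = 0 and the y-coefficient 1 + 15/x^2 has a pole at x = 0.
It is a regular singular point because x P_1(x) = p(x) = -x - 7 and x^2 P_2(x) = q(x) = x^2 + 15 are polynomials, hence analytic at x = 0.
p(0) = -7,  q(0) = 15.
Indicial equation: r(r-1) + p(0) r + q(0) = 0, i.e. r^2 + (p(0) - 1) r + q(0) = 0, i.e. r^2 - 8 r + 15 = 0.
Discriminant: (-8)^2 - 4(15) = 4, so r = (8 ± 2)/2.
Solving: r_1 = 5, r_2 = 3.

indicial: r^2 - 8 r + 15 = 0; roots r_1 = 5, r_2 = 3


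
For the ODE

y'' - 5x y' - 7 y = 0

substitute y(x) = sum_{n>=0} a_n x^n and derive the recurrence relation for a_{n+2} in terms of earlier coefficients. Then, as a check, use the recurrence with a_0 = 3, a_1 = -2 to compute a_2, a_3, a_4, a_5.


Substitute y = sum_n a_n x^n.
y''(x) has coefficient (n+2)(n+1) a_{n+2} at x^n;
-5 x y'(x) has coefficient -5 n a_n at x^n (shift);
-7 y(x) has coefficient -7 a_n at x^n.
Matching x^n: (n+2)(n+1) a_{n+2} + (-5n - 7) a_n = 0.
Thus a_{n+2} = (5n + 7) / ((n+1)(n+2)) * a_n.

Check with a_0 = 3, a_1 = -2 (apply the recurrence for n = 0, 1, 2, 3): a_0 = 3, a_1 = -2, a_2 = 21/2, a_3 = -4, a_4 = 119/8, a_5 = -22/5.

a_(n+2) = (5n + 7) / ((n+1)(n+2)) * a_n; check: a_0 = 3, a_1 = -2, a_2 = 21/2, a_3 = -4, a_4 = 119/8, a_5 = -22/5


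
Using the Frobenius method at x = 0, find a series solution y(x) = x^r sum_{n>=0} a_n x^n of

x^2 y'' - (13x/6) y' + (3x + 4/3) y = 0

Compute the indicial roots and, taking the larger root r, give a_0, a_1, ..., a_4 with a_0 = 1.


Write in Frobenius form y'' + (p(x)/x) y' + (q(x)/x^2) y = 0:
  p(x) = -13/6,  q(x) = 3x + 4/3.
Indicial equation: r(r-1) + (-13/6) r + (4/3) = 0 -> roots r_1 = 8/3, r_2 = 1/2.
Take r = r_1 = 8/3. Let y(x) = x^r sum_{n>=0} a_n x^n with a_0 = 1.
Substitute y = x^r sum a_n x^n and match x^{r+n}. The recurrence is
  D(n) a_n + 3 a_{n-1} = 0,  where D(n) = (r+n)(r+n-1) + (-13/6)(r+n) + (4/3).
  a_n = -3 / D(n) * a_{n-1}.
Since the indicial polynomial factors as (r - r_1)(r - r_2), D(n) = (r_1 + n - r_1)(r_1 + n - r_2) = n(n + 13/6).
Evaluating step by step (a_0 = 1):
  n = 1: D(1) = 1(1 + 13/6) = 19/6; numerator = -3(1) = -3; a_1 = (-3)/(19/6) = -18/19
  n = 2: D(2) = 2(2 + 13/6) = 25/3; numerator = -3(-18/19) = 54/19; a_2 = (54/19)/(25/3) = 162/475
  n = 3: D(3) = 3(3 + 13/6) = 31/2; numerator = -3(162/475) = -486/475; a_3 = (-486/475)/(31/2) = -972/14725
  n = 4: D(4) = 4(4 + 13/6) = 74/3; numerator = -3(-972/14725) = 2916/14725; a_4 = (2916/14725)/(74/3) = 4374/544825

r = 8/3; a_0 = 1; a_1 = -18/19; a_2 = 162/475; a_3 = -972/14725; a_4 = 4374/544825


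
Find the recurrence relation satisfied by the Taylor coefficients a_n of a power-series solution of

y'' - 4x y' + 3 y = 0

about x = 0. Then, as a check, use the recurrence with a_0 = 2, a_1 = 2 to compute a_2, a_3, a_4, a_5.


Substitute y = sum_n a_n x^n.
y''(x) has coefficient (n+2)(n+1) a_{n+2} at x^n;
-4 x y'(x) has coefficient -4 n a_n at x^n (shift);
3 y(x) has coefficient 3 a_n at x^n.
Matching x^n: (n+2)(n+1) a_{n+2} + (-4n + 3) a_n = 0.
Thus a_{n+2} = (4n - 3) / ((n+1)(n+2)) * a_n.

Check with a_0 = 2, a_1 = 2 (apply the recurrence for n = 0, 1, 2, 3): a_0 = 2, a_1 = 2, a_2 = -3, a_3 = 1/3, a_4 = -5/4, a_5 = 3/20.

a_(n+2) = (4n - 3) / ((n+1)(n+2)) * a_n; check: a_0 = 2, a_1 = 2, a_2 = -3, a_3 = 1/3, a_4 = -5/4, a_5 = 3/20


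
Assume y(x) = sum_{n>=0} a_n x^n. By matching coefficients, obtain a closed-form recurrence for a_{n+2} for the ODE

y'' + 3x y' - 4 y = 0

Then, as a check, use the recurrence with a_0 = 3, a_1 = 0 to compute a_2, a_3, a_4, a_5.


Substitute y = sum_n a_n x^n.
y''(x) has coefficient (n+2)(n+1) a_{n+2} at x^n;
3 x y'(x) has coefficient 3 n a_n at x^n (shift);
-4 y(x) has coefficient -4 a_n at x^n.
Matching x^n: (n+2)(n+1) a_{n+2} + (3n - 4) a_n = 0.
Thus a_{n+2} = (-3n + 4) / ((n+1)(n+2)) * a_n.

Check with a_0 = 3, a_1 = 0 (apply the recurrence for n = 0, 1, 2, 3): a_0 = 3, a_1 = 0, a_2 = 6, a_3 = 0, a_4 = -1, a_5 = 0.

a_(n+2) = (-3n + 4) / ((n+1)(n+2)) * a_n; check: a_0 = 3, a_1 = 0, a_2 = 6, a_3 = 0, a_4 = -1, a_5 = 0


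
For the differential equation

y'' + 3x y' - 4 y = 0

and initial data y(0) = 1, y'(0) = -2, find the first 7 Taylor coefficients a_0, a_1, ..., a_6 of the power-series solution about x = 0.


Ansatz: y(x) = sum_{n>=0} a_n x^n, so y'(x) = sum_{n>=1} n a_n x^(n-1) and y''(x) = sum_{n>=2} n(n-1) a_n x^(n-2).
Substitute into P(x) y'' + Q(x) y' + R(x) y = 0 with P(x) = 1, Q(x) = 3x, R(x) = -4, and match powers of x.
Initial conditions: a_0 = 1, a_1 = -2.
Setting the coefficient of each power of x to zero and solving order by order (substituting the coefficients already found):
  x^0: 2 a_2 - 4 a_0 = 0  ->  2 a_2 = 4 a_0 = 4  ->  a_2 = 2
  x^1: 6 a_3 - a_1 = 0  ->  6 a_3 = a_1 = -2  ->  a_3 = -1/3
  x^2: 12 a_4 + 2 a_2 = 0  ->  12 a_4 = -2 a_2 = -4  ->  a_4 = -1/3
  x^3: 20 a_5 + 5 a_3 = 0  ->  20 a_5 = -5 a_3 = 5/3  ->  a_5 = 1/12
  x^4: 30 a_6 + 8 a_4 = 0  ->  30 a_6 = -8 a_4 = 8/3  ->  a_6 = 4/45
Truncated series: y(x) = 1 - 2 x + 2 x^2 - (1/3) x^3 - (1/3) x^4 + (1/12) x^5 + (4/45) x^6 + O(x^7).

a_0 = 1; a_1 = -2; a_2 = 2; a_3 = -1/3; a_4 = -1/3; a_5 = 1/12; a_6 = 4/45


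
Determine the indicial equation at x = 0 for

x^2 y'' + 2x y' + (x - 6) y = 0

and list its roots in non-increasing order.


Divide by x^2 to reach normal form y'' + P_1(x) y' + P_2(x) y = 0 with P_1(x) = 2/x and P_2(x) = 1/x - 6/x^2.
x = 0 is a singular point because the y'-coefficient 2/x has a pole at x = 0 and the y-coefficient 1/x - 6/x^2 has a pole at x = 0.
It is a regular singular point because x P_1(x) = p(x) = 2 and x^2 P_2(x) = q(x) = x - 6 are polynomials, hence analytic at x = 0.
p(0) = 2,  q(0) = -6.
Indicial equation: r(r-1) + p(0) r + q(0) = 0, i.e. r^2 + (p(0) - 1) r + q(0) = 0, i.e. r^2 + 1 r - 6 = 0.
Discriminant: (1)^2 - 4(-6) = 25, so r = (-1 ± 5)/2.
Solving: r_1 = 2, r_2 = -3.

indicial: r^2 + 1 r - 6 = 0; roots r_1 = 2, r_2 = -3


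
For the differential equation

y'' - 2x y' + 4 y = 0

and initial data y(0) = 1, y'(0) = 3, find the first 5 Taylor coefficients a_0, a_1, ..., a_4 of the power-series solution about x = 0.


Ansatz: y(x) = sum_{n>=0} a_n x^n, so y'(x) = sum_{n>=1} n a_n x^(n-1) and y''(x) = sum_{n>=2} n(n-1) a_n x^(n-2).
Substitute into P(x) y'' + Q(x) y' + R(x) y = 0 with P(x) = 1, Q(x) = -2x, R(x) = 4, and match powers of x.
Initial conditions: a_0 = 1, a_1 = 3.
Setting the coefficient of each power of x to zero and solving order by order (substituting the coefficients already found):
  x^0: 2 a_2 + 4 a_0 = 0  ->  2 a_2 = -4 a_0 = -4  ->  a_2 = -2
  x^1: 6 a_3 + 2 a_1 = 0  ->  6 a_3 = -2 a_1 = -6  ->  a_3 = -1
  x^2: 12 a_4 = 0  ->  a_4 = 0
Truncated series: y(x) = 1 + 3 x - 2 x^2 - x^3 + O(x^5).

a_0 = 1; a_1 = 3; a_2 = -2; a_3 = -1; a_4 = 0


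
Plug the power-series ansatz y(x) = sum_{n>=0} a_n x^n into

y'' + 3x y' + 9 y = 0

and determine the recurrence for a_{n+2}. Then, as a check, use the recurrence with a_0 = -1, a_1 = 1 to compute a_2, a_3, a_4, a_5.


Substitute y = sum_n a_n x^n.
y''(x) has coefficient (n+2)(n+1) a_{n+2} at x^n;
3 x y'(x) has coefficient 3 n a_n at x^n (shift);
9 y(x) has coefficient 9 a_n at x^n.
Matching x^n: (n+2)(n+1) a_{n+2} + (3n + 9) a_n = 0.
Thus a_{n+2} = (-3n - 9) / ((n+1)(n+2)) * a_n.

Check with a_0 = -1, a_1 = 1 (apply the recurrence for n = 0, 1, 2, 3): a_0 = -1, a_1 = 1, a_2 = 9/2, a_3 = -2, a_4 = -45/8, a_5 = 9/5.

a_(n+2) = (-3n - 9) / ((n+1)(n+2)) * a_n; check: a_0 = -1, a_1 = 1, a_2 = 9/2, a_3 = -2, a_4 = -45/8, a_5 = 9/5


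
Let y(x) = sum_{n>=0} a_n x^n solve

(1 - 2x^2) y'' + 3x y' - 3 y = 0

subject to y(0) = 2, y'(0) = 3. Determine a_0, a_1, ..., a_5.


Ansatz: y(x) = sum_{n>=0} a_n x^n, so y'(x) = sum_{n>=1} n a_n x^(n-1) and y''(x) = sum_{n>=2} n(n-1) a_n x^(n-2).
Substitute into P(x) y'' + Q(x) y' + R(x) y = 0 with P(x) = 1 - 2x^2, Q(x) = 3x, R(x) = -3, and match powers of x.
Initial conditions: a_0 = 2, a_1 = 3.
Setting the coefficient of each power of x to zero and solving order by order (substituting the coefficients already found):
  x^0: 2 a_2 - 3 a_0 = 0  ->  2 a_2 = 3 a_0 = 6  ->  a_2 = 3
  x^1: 6 a_3 = 0  ->  a_3 = 0
  x^2: 12 a_4 - a_2 = 0  ->  12 a_4 = a_2 = 3  ->  a_4 = 1/4
  x^3: 20 a_5 - 6 a_3 = 0  ->  20 a_5 = 6 a_3 = 0  ->  a_5 = 0
Truncated series: y(x) = 2 + 3 x + 3 x^2 + (1/4) x^4 + O(x^6).

a_0 = 2; a_1 = 3; a_2 = 3; a_3 = 0; a_4 = 1/4; a_5 = 0


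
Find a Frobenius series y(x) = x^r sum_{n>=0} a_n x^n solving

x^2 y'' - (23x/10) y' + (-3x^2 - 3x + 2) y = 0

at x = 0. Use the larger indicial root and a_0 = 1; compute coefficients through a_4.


Write in Frobenius form y'' + (p(x)/x) y' + (q(x)/x^2) y = 0:
  p(x) = -23/10,  q(x) = -3x^2 - 3x + 2.
Indicial equation: r(r-1) + (-23/10) r + (2) = 0 -> roots r_1 = 5/2, r_2 = 4/5.
Take r = r_1 = 5/2. Let y(x) = x^r sum_{n>=0} a_n x^n with a_0 = 1.
Substitute y = x^r sum a_n x^n and match x^{r+n}. The recurrence is
  D(n) a_n - 3 a_{n-1} - 3 a_{n-2} = 0,  where D(n) = (r+n)(r+n-1) + (-23/10)(r+n) + (2).
  a_n = [3 a_{n-1} + 3 a_{n-2}] / D(n).
Since the indicial polynomial factors as (r - r_1)(r - r_2), D(n) = (r_1 + n - r_1)(r_1 + n - r_2) = n(n + 17/10).
Evaluating step by step (a_0 = 1):
  n = 1: D(1) = 1(1 + 17/10) = 27/10; numerator = 3(1) = 3; a_1 = (3)/(27/10) = 10/9
  n = 2: D(2) = 2(2 + 17/10) = 37/5; numerator = 3(10/9) + 3(1) = 19/3; a_2 = (19/3)/(37/5) = 95/111
  n = 3: D(3) = 3(3 + 17/10) = 141/10; numerator = 3(95/111) + 3(10/9) = 655/111; a_3 = (655/111)/(141/10) = 6550/15651
  n = 4: D(4) = 4(4 + 17/10) = 114/5; numerator = 3(6550/15651) + 3(95/111) = 19945/5217; a_4 = (19945/5217)/(114/5) = 99725/594738

r = 5/2; a_0 = 1; a_1 = 10/9; a_2 = 95/111; a_3 = 6550/15651; a_4 = 99725/594738


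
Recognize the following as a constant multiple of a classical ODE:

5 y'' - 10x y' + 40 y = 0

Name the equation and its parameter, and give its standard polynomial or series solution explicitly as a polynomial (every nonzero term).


All three coefficients share the factor 5; dividing through by 5 gives  y'' - 2x y' + 8 y = 0.
This matches the Hermite equation y'' - 2x y' + 2n y = 0 with 2n = 8, so n = 4; the polynomial solution is H_4(x).
With y = sum_k a_k x^k, matching x^k gives (k+2)(k+1) a_{k+2} = 2(k - n) a_k = 2(k - 4) a_k. The right side vanishes at k = 4, so the series with the parity of 4 terminates at degree 4.
Standard normalization: leading coefficient of H_n is 2^n, so a_4 = 2^4 = 16. Work downward with a_k = (k+1)(k+2) a_{k+2} / (2(k - n)):
  a_2 = (3)(4)(16) / (2(2 - 4)) = 192/(-4) = -48
  a_0 = (1)(2)(-48) / (2(0 - 4)) = -96/(-8) = 12
Hence H_4(x) = 16 x^4 - 48 x^2 + 12.

H_4(x); series = 16 x^4 - 48 x^2 + 12


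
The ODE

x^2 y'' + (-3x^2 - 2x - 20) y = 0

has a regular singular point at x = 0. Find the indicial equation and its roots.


Divide by x^2 to reach normal form y'' + P_1(x) y' + P_2(x) y = 0 with P_1(x) = 0 and P_2(x) = -3 - 2/x - 20/x^2.
x = 0 is a singular point because the y-coefficient -3 - 2/x - 20/x^2 has a pole at x = 0.
It is a regular singular point because x P_1(x) = p(x) = 0 and x^2 P_2(x) = q(x) = -3x^2 - 2x - 20 are polynomials, hence analytic at x = 0.
p(0) = 0,  q(0) = -20.
Indicial equation: r(r-1) + p(0) r + q(0) = 0, i.e. r^2 + (p(0) - 1) r + q(0) = 0, i.e. r^2 - 1 r - 20 = 0.
Discriminant: (-1)^2 - 4(-20) = 81, so r = (1 ± 9)/2.
Solving: r_1 = 5, r_2 = -4.

indicial: r^2 - 1 r - 20 = 0; roots r_1 = 5, r_2 = -4


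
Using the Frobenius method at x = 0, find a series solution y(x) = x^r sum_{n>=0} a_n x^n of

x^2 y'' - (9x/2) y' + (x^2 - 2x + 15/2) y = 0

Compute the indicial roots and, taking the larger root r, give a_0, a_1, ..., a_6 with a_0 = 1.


Write in Frobenius form y'' + (p(x)/x) y' + (q(x)/x^2) y = 0:
  p(x) = -9/2,  q(x) = x^2 - 2x + 15/2.
Indicial equation: r(r-1) + (-9/2) r + (15/2) = 0 -> roots r_1 = 3, r_2 = 5/2.
Take r = r_1 = 3. Let y(x) = x^r sum_{n>=0} a_n x^n with a_0 = 1.
Substitute y = x^r sum a_n x^n and match x^{r+n}. The recurrence is
  D(n) a_n - 2 a_{n-1} + 1 a_{n-2} = 0,  where D(n) = (r+n)(r+n-1) + (-9/2)(r+n) + (15/2).
  a_n = [2 a_{n-1} - 1 a_{n-2}] / D(n).
Since the indicial polynomial factors as (r - r_1)(r - r_2), D(n) = (r_1 + n - r_1)(r_1 + n - r_2) = n(n + 1/2).
Evaluating step by step (a_0 = 1):
  n = 1: D(1) = 1(1 + 1/2) = 3/2; numerator = 2(1) = 2; a_1 = (2)/(3/2) = 4/3
  n = 2: D(2) = 2(2 + 1/2) = 5; numerator = 2(4/3) - 1(1) = 5/3; a_2 = (5/3)/(5) = 1/3
  n = 3: D(3) = 3(3 + 1/2) = 21/2; numerator = 2(1/3) - 1(4/3) = -2/3; a_3 = (-2/3)/(21/2) = -4/63
  n = 4: D(4) = 4(4 + 1/2) = 18; numerator = 2(-4/63) - 1(1/3) = -29/63; a_4 = (-29/63)/(18) = -29/1134
  n = 5: D(5) = 5(5 + 1/2) = 55/2; numerator = 2(-29/1134) - 1(-4/63) = 1/81; a_5 = (1/81)/(55/2) = 2/4455
  n = 6: D(6) = 6(6 + 1/2) = 39; numerator = 2(2/4455) - 1(-29/1134) = 1651/62370; a_6 = (1651/62370)/(39) = 127/187110

r = 3; a_0 = 1; a_1 = 4/3; a_2 = 1/3; a_3 = -4/63; a_4 = -29/1134; a_5 = 2/4455; a_6 = 127/187110


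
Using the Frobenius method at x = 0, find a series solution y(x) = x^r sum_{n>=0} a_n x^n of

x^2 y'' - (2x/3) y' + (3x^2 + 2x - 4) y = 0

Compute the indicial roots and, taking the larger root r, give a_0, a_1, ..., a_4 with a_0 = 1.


Write in Frobenius form y'' + (p(x)/x) y' + (q(x)/x^2) y = 0:
  p(x) = -2/3,  q(x) = 3x^2 + 2x - 4.
Indicial equation: r(r-1) + (-2/3) r + (-4) = 0 -> roots r_1 = 3, r_2 = -4/3.
Take r = r_1 = 3. Let y(x) = x^r sum_{n>=0} a_n x^n with a_0 = 1.
Substitute y = x^r sum a_n x^n and match x^{r+n}. The recurrence is
  D(n) a_n + 2 a_{n-1} + 3 a_{n-2} = 0,  where D(n) = (r+n)(r+n-1) + (-2/3)(r+n) + (-4).
  a_n = [-2 a_{n-1} - 3 a_{n-2}] / D(n).
Since the indicial polynomial factors as (r - r_1)(r - r_2), D(n) = (r_1 + n - r_1)(r_1 + n - r_2) = n(n + 13/3).
Evaluating step by step (a_0 = 1):
  n = 1: D(1) = 1(1 + 13/3) = 16/3; numerator = -2(1) = -2; a_1 = (-2)/(16/3) = -3/8
  n = 2: D(2) = 2(2 + 13/3) = 38/3; numerator = -2(-3/8) - 3(1) = -9/4; a_2 = (-9/4)/(38/3) = -27/152
  n = 3: D(3) = 3(3 + 13/3) = 22; numerator = -2(-27/152) - 3(-3/8) = 225/152; a_3 = (225/152)/(22) = 225/3344
  n = 4: D(4) = 4(4 + 13/3) = 100/3; numerator = -2(225/3344) - 3(-27/152) = 333/836; a_4 = (333/836)/(100/3) = 999/83600

r = 3; a_0 = 1; a_1 = -3/8; a_2 = -27/152; a_3 = 225/3344; a_4 = 999/83600


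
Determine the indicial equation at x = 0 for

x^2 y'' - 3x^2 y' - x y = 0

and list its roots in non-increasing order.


Divide by x^2 to reach normal form y'' + P_1(x) y' + P_2(x) y = 0 with P_1(x) = -3 and P_2(x) = -1/x.
x = 0 is a singular point because the y-coefficient -1/x has a pole at x = 0.
It is a regular singular point because x P_1(x) = p(x) = -3x and x^2 P_2(x) = q(x) = -x are polynomials, hence analytic at x = 0.
p(0) = 0,  q(0) = 0.
Indicial equation: r(r-1) + p(0) r + q(0) = 0, i.e. r^2 + (p(0) - 1) r + q(0) = 0, i.e. r^2 - 1 r = 0.
Discriminant: (-1)^2 - 4(0) = 1, so r = (1 ± 1)/2.
Solving: r_1 = 1, r_2 = 0.

indicial: r^2 - 1 r = 0; roots r_1 = 1, r_2 = 0


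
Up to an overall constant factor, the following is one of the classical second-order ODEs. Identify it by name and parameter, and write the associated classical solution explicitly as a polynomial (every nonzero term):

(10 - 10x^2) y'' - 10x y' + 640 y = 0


All three coefficients share the factor 10; dividing through by 10 gives  (1 - x^2) y'' - x y' + 64 y = 0.
This matches the Chebyshev equation (1 - x^2) y'' - x y' + n^2 y = 0 (note the -x y' term, not -2x y') with n^2 = 64, so n = 8; the polynomial solution is T_8(x).
With y = sum_k a_k x^k, matching x^k gives (k+2)(k+1) a_{k+2} = (k^2 - n^2) a_k = (k - 8)(k + 8) a_k. The right side vanishes at k = 8, so the series with the parity of 8 terminates at degree 8.
Standard normalization: leading coefficient of T_n is 2^(n-1), so a_8 = 2^7 = 128. Work downward with a_k = (k+1)(k+2) a_{k+2} / ((k - 8)(k + 8)):
  a_6 = (7)(8)(128) / ((6 - 8)(6 + 8)) = 7168/(-28) = -256
  a_4 = (5)(6)(-256) / ((4 - 8)(4 + 8)) = -7680/(-48) = 160
  a_2 = (3)(4)(160) / ((2 - 8)(2 + 8)) = 1920/(-60) = -32
  a_0 = (1)(2)(-32) / ((0 - 8)(0 + 8)) = -64/(-64) = 1
Hence T_8(x) = 128 x^8 - 256 x^6 + 160 x^4 - 32 x^2 + 1.

T_8(x); series = 128 x^8 - 256 x^6 + 160 x^4 - 32 x^2 + 1


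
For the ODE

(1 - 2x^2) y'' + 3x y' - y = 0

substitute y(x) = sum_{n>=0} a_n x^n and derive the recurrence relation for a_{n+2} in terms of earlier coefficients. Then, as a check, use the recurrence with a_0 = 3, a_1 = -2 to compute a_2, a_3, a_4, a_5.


Substitute y = sum_n a_n x^n.
(1 - 2 x^2) y'' contributes (n+2)(n+1) a_{n+2} - 2 n(n-1) a_n at x^n.
3 x y'(x) contributes 3 n a_n at x^n.
-y(x) contributes -1 a_n at x^n.
Matching x^n: (n+2)(n+1) a_{n+2} + (-2 n(n-1) + 3 n - 1) a_n = 0.
Thus a_{n+2} = (2 n(n-1) - 3 n + 1) / ((n+1)(n+2)) * a_n.

Check with a_0 = 3, a_1 = -2 (apply the recurrence for n = 0, 1, 2, 3): a_0 = 3, a_1 = -2, a_2 = 3/2, a_3 = 2/3, a_4 = -1/8, a_5 = 2/15.

a_(n+2) = (2 n(n-1) - 3 n + 1) / ((n+1)(n+2)) * a_n; check: a_0 = 3, a_1 = -2, a_2 = 3/2, a_3 = 2/3, a_4 = -1/8, a_5 = 2/15


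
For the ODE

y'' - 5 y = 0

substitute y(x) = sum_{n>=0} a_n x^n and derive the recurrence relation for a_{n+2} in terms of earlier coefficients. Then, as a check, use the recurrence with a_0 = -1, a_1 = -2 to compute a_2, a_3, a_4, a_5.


Substitute y = sum_n a_n x^n into y'' + (const) y = 0.
y''(x) = sum_{n>=0} (n+2)(n+1) a_{n+2} x^n.
The ODE becomes sum_n [(n+2)(n+1) a_{n+2} - 5 a_n] x^n = 0.
Setting each coefficient to zero gives the recurrence:
  (n+2)(n+1) a_{n+2} - 5 a_n = 0,
  a_{n+2} = 5 / ((n+1)(n+2)) a_n.

Check with a_0 = -1, a_1 = -2 (apply the recurrence for n = 0, 1, 2, 3): a_0 = -1, a_1 = -2, a_2 = -5/2, a_3 = -5/3, a_4 = -25/24, a_5 = -5/12.

a_{n+2} = 5/((n+1)(n+2)) * a_n; check: a_0 = -1, a_1 = -2, a_2 = -5/2, a_3 = -5/3, a_4 = -25/24, a_5 = -5/12


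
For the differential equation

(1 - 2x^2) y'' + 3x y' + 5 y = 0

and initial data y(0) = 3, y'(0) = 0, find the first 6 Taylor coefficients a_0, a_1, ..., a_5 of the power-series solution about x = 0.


Ansatz: y(x) = sum_{n>=0} a_n x^n, so y'(x) = sum_{n>=1} n a_n x^(n-1) and y''(x) = sum_{n>=2} n(n-1) a_n x^(n-2).
Substitute into P(x) y'' + Q(x) y' + R(x) y = 0 with P(x) = 1 - 2x^2, Q(x) = 3x, R(x) = 5, and match powers of x.
Initial conditions: a_0 = 3, a_1 = 0.
Setting the coefficient of each power of x to zero and solving order by order (substituting the coefficients already found):
  x^0: 2 a_2 + 5 a_0 = 0  ->  2 a_2 = -5 a_0 = -15  ->  a_2 = -15/2
  x^1: 6 a_3 + 8 a_1 = 0  ->  6 a_3 = -8 a_1 = 0  ->  a_3 = 0
  x^2: 12 a_4 + 7 a_2 = 0  ->  12 a_4 = -7 a_2 = 105/2  ->  a_4 = 35/8
  x^3: 20 a_5 + 2 a_3 = 0  ->  20 a_5 = -2 a_3 = 0  ->  a_5 = 0
Truncated series: y(x) = 3 - (15/2) x^2 + (35/8) x^4 + O(x^6).

a_0 = 3; a_1 = 0; a_2 = -15/2; a_3 = 0; a_4 = 35/8; a_5 = 0


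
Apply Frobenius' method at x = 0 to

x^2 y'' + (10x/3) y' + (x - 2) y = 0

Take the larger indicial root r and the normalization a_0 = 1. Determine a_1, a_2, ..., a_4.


Write in Frobenius form y'' + (p(x)/x) y' + (q(x)/x^2) y = 0:
  p(x) = 10/3,  q(x) = x - 2.
Indicial equation: r(r-1) + (10/3) r + (-2) = 0 -> roots r_1 = 2/3, r_2 = -3.
Take r = r_1 = 2/3. Let y(x) = x^r sum_{n>=0} a_n x^n with a_0 = 1.
Substitute y = x^r sum a_n x^n and match x^{r+n}. The recurrence is
  D(n) a_n + 1 a_{n-1} = 0,  where D(n) = (r+n)(r+n-1) + (10/3)(r+n) + (-2).
  a_n = -1 / D(n) * a_{n-1}.
Since the indicial polynomial factors as (r - r_1)(r - r_2), D(n) = (r_1 + n - r_1)(r_1 + n - r_2) = n(n + 11/3).
Evaluating step by step (a_0 = 1):
  n = 1: D(1) = 1(1 + 11/3) = 14/3; numerator = -1(1) = -1; a_1 = (-1)/(14/3) = -3/14
  n = 2: D(2) = 2(2 + 11/3) = 34/3; numerator = -1(-3/14) = 3/14; a_2 = (3/14)/(34/3) = 9/476
  n = 3: D(3) = 3(3 + 11/3) = 20; numerator = -1(9/476) = -9/476; a_3 = (-9/476)/(20) = -9/9520
  n = 4: D(4) = 4(4 + 11/3) = 92/3; numerator = -1(-9/9520) = 9/9520; a_4 = (9/9520)/(92/3) = 27/875840

r = 2/3; a_0 = 1; a_1 = -3/14; a_2 = 9/476; a_3 = -9/9520; a_4 = 27/875840


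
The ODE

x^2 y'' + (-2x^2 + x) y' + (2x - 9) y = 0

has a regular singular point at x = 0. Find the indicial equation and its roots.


Divide by x^2 to reach normal form y'' + P_1(x) y' + P_2(x) y = 0 with P_1(x) = -2 + 1/x and P_2(x) = 2/x - 9/x^2.
x = 0 is a singular point because the y'-coefficient -2 + 1/x has a pole at x = 0 and the y-coefficient 2/x - 9/x^2 has a pole at x = 0.
It is a regular singular point because x P_1(x) = p(x) = 1 - 2x and x^2 P_2(x) = q(x) = 2x - 9 are polynomials, hence analytic at x = 0.
p(0) = 1,  q(0) = -9.
Indicial equation: r(r-1) + p(0) r + q(0) = 0, i.e. r^2 + (p(0) - 1) r + q(0) = 0, i.e. r^2 - 9 = 0.
Discriminant: (0)^2 - 4(-9) = 36, so r = (0 ± 6)/2.
Solving: r_1 = 3, r_2 = -3.

indicial: r^2 - 9 = 0; roots r_1 = 3, r_2 = -3


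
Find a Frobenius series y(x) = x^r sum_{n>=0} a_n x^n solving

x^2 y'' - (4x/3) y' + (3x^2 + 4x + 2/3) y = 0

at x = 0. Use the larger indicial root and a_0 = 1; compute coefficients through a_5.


Write in Frobenius form y'' + (p(x)/x) y' + (q(x)/x^2) y = 0:
  p(x) = -4/3,  q(x) = 3x^2 + 4x + 2/3.
Indicial equation: r(r-1) + (-4/3) r + (2/3) = 0 -> roots r_1 = 2, r_2 = 1/3.
Take r = r_1 = 2. Let y(x) = x^r sum_{n>=0} a_n x^n with a_0 = 1.
Substitute y = x^r sum a_n x^n and match x^{r+n}. The recurrence is
  D(n) a_n + 4 a_{n-1} + 3 a_{n-2} = 0,  where D(n) = (r+n)(r+n-1) + (-4/3)(r+n) + (2/3).
  a_n = [-4 a_{n-1} - 3 a_{n-2}] / D(n).
Since the indicial polynomial factors as (r - r_1)(r - r_2), D(n) = (r_1 + n - r_1)(r_1 + n - r_2) = n(n + 5/3).
Evaluating step by step (a_0 = 1):
  n = 1: D(1) = 1(1 + 5/3) = 8/3; numerator = -4(1) = -4; a_1 = (-4)/(8/3) = -3/2
  n = 2: D(2) = 2(2 + 5/3) = 22/3; numerator = -4(-3/2) - 3(1) = 3; a_2 = (3)/(22/3) = 9/22
  n = 3: D(3) = 3(3 + 5/3) = 14; numerator = -4(9/22) - 3(-3/2) = 63/22; a_3 = (63/22)/(14) = 9/44
  n = 4: D(4) = 4(4 + 5/3) = 68/3; numerator = -4(9/44) - 3(9/22) = -45/22; a_4 = (-45/22)/(68/3) = -135/1496
  n = 5: D(5) = 5(5 + 5/3) = 100/3; numerator = -4(-135/1496) - 3(9/44) = -189/748; a_5 = (-189/748)/(100/3) = -567/74800

r = 2; a_0 = 1; a_1 = -3/2; a_2 = 9/22; a_3 = 9/44; a_4 = -135/1496; a_5 = -567/74800


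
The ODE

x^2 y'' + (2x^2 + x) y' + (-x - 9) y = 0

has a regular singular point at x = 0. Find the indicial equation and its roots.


Divide by x^2 to reach normal form y'' + P_1(x) y' + P_2(x) y = 0 with P_1(x) = 2 + 1/x and P_2(x) = -1/x - 9/x^2.
x = 0 is a singular point because the y'-coefficient 2 + 1/x has a pole at x = 0 and the y-coefficient -1/x - 9/x^2 has a pole at x = 0.
It is a regular singular point because x P_1(x) = p(x) = 2x + 1 and x^2 P_2(x) = q(x) = -x - 9 are polynomials, hence analytic at x = 0.
p(0) = 1,  q(0) = -9.
Indicial equation: r(r-1) + p(0) r + q(0) = 0, i.e. r^2 + (p(0) - 1) r + q(0) = 0, i.e. r^2 - 9 = 0.
Discriminant: (0)^2 - 4(-9) = 36, so r = (0 ± 6)/2.
Solving: r_1 = 3, r_2 = -3.

indicial: r^2 - 9 = 0; roots r_1 = 3, r_2 = -3


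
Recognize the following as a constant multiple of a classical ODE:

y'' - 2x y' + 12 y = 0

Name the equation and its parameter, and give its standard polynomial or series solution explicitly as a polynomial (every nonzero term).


The equation is already in a standard form:  y'' - 2x y' + 12 y = 0.
This matches the Hermite equation y'' - 2x y' + 2n y = 0 with 2n = 12, so n = 6; the polynomial solution is H_6(x).
With y = sum_k a_k x^k, matching x^k gives (k+2)(k+1) a_{k+2} = 2(k - n) a_k = 2(k - 6) a_k. The right side vanishes at k = 6, so the series with the parity of 6 terminates at degree 6.
Standard normalization: leading coefficient of H_n is 2^n, so a_6 = 2^6 = 64. Work downward with a_k = (k+1)(k+2) a_{k+2} / (2(k - n)):
  a_4 = (5)(6)(64) / (2(4 - 6)) = 1920/(-4) = -480
  a_2 = (3)(4)(-480) / (2(2 - 6)) = -5760/(-8) = 720
  a_0 = (1)(2)(720) / (2(0 - 6)) = 1440/(-12) = -120
Hence H_6(x) = 64 x^6 - 480 x^4 + 720 x^2 - 120.

H_6(x); series = 64 x^6 - 480 x^4 + 720 x^2 - 120


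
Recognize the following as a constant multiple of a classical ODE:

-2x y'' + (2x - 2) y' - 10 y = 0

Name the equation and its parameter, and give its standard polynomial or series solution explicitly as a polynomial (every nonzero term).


All three coefficients share the factor -2; dividing through by -2 gives  x y'' + (1 - x) y' + 5 y = 0.
This matches the Laguerre equation x y'' + (1 - x) y' + n y = 0 with n = 5; the polynomial solution is L_5(x).
With y = sum_k a_k x^k, matching x^k gives (k+1)k a_{k+1} + (k+1) a_{k+1} - k a_k + n a_k = 0, i.e. (k+1)^2 a_{k+1} = (k - n) a_k = (k - 5) a_k. The right side vanishes at k = 5, so the series terminates at degree 5.
Standard normalization L_n(0) = 1 gives a_0 = 1. Work upward with a_{k+1} = (k - 5) a_k / (k+1)^2:
  a_1 = (0 - 5)(1) / 1^2 = -5/1 = -5
  a_2 = (1 - 5)(-5) / 2^2 = 20/4 = 5
  a_3 = (2 - 5)(5) / 3^2 = -15/9 = -5/3
  a_4 = (3 - 5)(-5/3) / 4^2 = (10/3)/16 = 5/24
  a_5 = (4 - 5)(5/24) / 5^2 = (-5/24)/25 = -1/120
Hence L_5(x) = -x^5/120 + 5 x^4/24 - 5 x^3/3 + 5 x^2 - 5 x + 1.

L_5(x); series = -x^5/120 + 5 x^4/24 - 5 x^3/3 + 5 x^2 - 5 x + 1


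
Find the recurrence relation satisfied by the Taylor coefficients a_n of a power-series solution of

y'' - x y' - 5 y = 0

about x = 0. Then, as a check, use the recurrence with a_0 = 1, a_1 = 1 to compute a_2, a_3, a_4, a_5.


Substitute y = sum_n a_n x^n.
y''(x) has coefficient (n+2)(n+1) a_{n+2} at x^n;
-x y'(x) has coefficient -n a_n at x^n (shift);
-5 y(x) has coefficient -5 a_n at x^n.
Matching x^n: (n+2)(n+1) a_{n+2} + (-n - 5) a_n = 0.
Thus a_{n+2} = (n + 5) / ((n+1)(n+2)) * a_n.

Check with a_0 = 1, a_1 = 1 (apply the recurrence for n = 0, 1, 2, 3): a_0 = 1, a_1 = 1, a_2 = 5/2, a_3 = 1, a_4 = 35/24, a_5 = 2/5.

a_(n+2) = (n + 5) / ((n+1)(n+2)) * a_n; check: a_0 = 1, a_1 = 1, a_2 = 5/2, a_3 = 1, a_4 = 35/24, a_5 = 2/5
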